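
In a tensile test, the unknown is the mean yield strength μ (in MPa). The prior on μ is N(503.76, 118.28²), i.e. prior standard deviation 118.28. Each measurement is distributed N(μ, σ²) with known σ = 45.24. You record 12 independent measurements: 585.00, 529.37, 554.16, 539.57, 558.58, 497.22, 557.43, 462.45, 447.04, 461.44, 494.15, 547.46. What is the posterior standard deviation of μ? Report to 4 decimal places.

For Normal data with known variance σ², a Normal(μ₀, σ₀²) prior on μ is conjugate. Posterior precision = 1/σ₀² + n/σ²; posterior mean is the precision-weighted average of μ₀ and x̄.
σ₀² = 118.28² = 13990.1584, σ² = 45.24² = 2046.6576; σ² + n·σ₀² = 2046.6576 + 12·13990.1584 = 169928.5584.
Posterior precision = 1/σ₀² + n/σ² = 1/13990.1584 + 12/2046.6576 = (σ² + n·σ₀²)/(σ₀²σ²) = 169928.5584/(13990.1584·2046.6576); posterior variance σₙ² = σ₀²σ²/(σ² + n·σ₀²) = 13990.1584·2046.6576/169928.5584 = 168.500600.
Posterior SD = √σₙ² = √(13990.1584·2046.6576/169928.5584) = 12.9808.

12.9808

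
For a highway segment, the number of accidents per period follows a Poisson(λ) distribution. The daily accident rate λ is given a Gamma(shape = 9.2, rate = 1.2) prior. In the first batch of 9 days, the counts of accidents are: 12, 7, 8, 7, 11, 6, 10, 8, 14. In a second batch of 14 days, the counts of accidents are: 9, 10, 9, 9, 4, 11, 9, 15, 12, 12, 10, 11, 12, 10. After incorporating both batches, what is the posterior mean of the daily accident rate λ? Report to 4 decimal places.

9.7190

With a Gamma(shape α, rate β) prior, the Poisson likelihood is conjugate: the posterior is Gamma(α + ΣXᵢ, β + n).
Batch 1: sum of counts S = 83 over n = 9 days.
After batch 1: Gamma(α+S, β+n) = Gamma(9.2+83, 1.2+9) = Gamma(92.2, 10.2).
Batch 2: sum of counts S = 143 over n = 14 days.
After batch 2: Gamma(α+S, β+n) = Gamma(92.2+143, 10.2+14) = Gamma(235.2, 24.2).
Posterior mean = α/β = 235.2/24.2 = 9.7190.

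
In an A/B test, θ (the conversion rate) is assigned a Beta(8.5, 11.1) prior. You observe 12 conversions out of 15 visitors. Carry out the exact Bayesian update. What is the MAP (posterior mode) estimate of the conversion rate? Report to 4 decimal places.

0.5982

The Beta prior is conjugate to a Binomial/Bernoulli likelihood; the update adds successes to α and failures to β.
Posterior: Beta(α+k, β+n−k) = Beta(8.5+12, 11.1+3) = Beta(20.5, 14.1).
Mode of Beta(a,b) for a,b>1 is (a−1)/(a+b−2) = 19.5/32.6 = 0.5982.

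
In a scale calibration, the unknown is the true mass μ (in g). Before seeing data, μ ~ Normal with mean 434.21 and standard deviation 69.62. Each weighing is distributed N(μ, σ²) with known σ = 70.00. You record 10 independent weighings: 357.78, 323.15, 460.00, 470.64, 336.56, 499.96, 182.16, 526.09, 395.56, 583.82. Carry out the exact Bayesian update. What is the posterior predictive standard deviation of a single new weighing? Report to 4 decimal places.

73.1096

For Normal data with known variance σ², a Normal(μ₀, σ₀²) prior on μ is conjugate. Posterior precision = 1/σ₀² + n/σ²; posterior mean is the precision-weighted average of μ₀ and x̄.
σ₀² = 69.62² = 4846.9444, σ² = 70.00² = 4900; σ² + n·σ₀² = 4900 + 10·4846.9444 = 53369.444.
Posterior precision = 1/σ₀² + n/σ² = 1/4846.9444 + 10/4900 = (σ² + n·σ₀²)/(σ₀²σ²) = 53369.444/(4846.9444·4900); posterior variance σₙ² = σ₀²σ²/(σ² + n·σ₀²) = 4846.9444·4900/53369.444 = 445.011710.
Predictive variance for one new observation = σₙ² + σ² = 4846.9444·4900/53369.444 + 4900 = σ²·(σ₀² + 53369.444)/53369.444 = 4900·58216.3884/53369.444 = 5345.011710; SD = √(4900·58216.3884/53369.444) = 73.1096.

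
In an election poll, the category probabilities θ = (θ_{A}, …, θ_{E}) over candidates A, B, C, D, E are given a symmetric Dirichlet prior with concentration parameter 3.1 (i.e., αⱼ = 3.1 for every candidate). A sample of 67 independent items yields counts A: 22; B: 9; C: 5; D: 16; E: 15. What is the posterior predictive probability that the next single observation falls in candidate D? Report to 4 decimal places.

0.2315

The Dirichlet prior is conjugate to the Multinomial likelihood: each posterior αⱼ = prior αⱼ + observed count nⱼ.
Posterior concentration: (25.1, 12.1, 8.1, 19.1, 18.1), total = 82.5.
P(next = D | data) = α_{D}/Σα = 0.2315.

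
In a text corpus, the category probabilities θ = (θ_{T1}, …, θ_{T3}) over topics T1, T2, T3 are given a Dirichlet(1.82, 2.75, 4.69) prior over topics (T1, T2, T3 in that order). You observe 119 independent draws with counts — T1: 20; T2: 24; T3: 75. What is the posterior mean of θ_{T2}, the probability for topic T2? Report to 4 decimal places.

0.2086

The Dirichlet prior is conjugate to the Multinomial likelihood: each posterior αⱼ = prior αⱼ + observed count nⱼ.
Posterior concentration: (21.82, 26.75, 79.69), total = 128.26.
E[θ_{T2}|data] = α_{T2}/Σα = 26.75/128.26 = 0.2086.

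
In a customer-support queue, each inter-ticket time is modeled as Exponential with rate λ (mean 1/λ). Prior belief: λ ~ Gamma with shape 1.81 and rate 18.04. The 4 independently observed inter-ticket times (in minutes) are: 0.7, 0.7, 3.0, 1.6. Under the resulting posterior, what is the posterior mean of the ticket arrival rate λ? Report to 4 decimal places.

0.2417

With a Gamma(shape α, rate β) prior on the exponential rate λ, the posterior after n observations with total T = Σxᵢ is Gamma(α+n, β+T).
Sum of observations T = 6.0 minutes; n = 4.
Posterior: Gamma(1.81+4, 18.04+6.0) = Gamma(5.81, 24.04).
Posterior mean of λ = α/β = 5.81/24.04 = 0.2417.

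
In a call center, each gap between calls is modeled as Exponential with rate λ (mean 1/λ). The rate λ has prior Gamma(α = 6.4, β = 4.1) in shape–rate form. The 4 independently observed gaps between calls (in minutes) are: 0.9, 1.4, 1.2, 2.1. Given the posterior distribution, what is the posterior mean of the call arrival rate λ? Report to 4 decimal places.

1.0722

With a Gamma(shape α, rate β) prior on the exponential rate λ, the posterior after n observations with total T = Σxᵢ is Gamma(α+n, β+T).
Sum of observations T = 5.6 minutes; n = 4.
Posterior: Gamma(6.4+4, 4.1+5.6) = Gamma(10.4, 9.7).
Posterior mean of λ = α/β = 10.4/9.7 = 1.0722.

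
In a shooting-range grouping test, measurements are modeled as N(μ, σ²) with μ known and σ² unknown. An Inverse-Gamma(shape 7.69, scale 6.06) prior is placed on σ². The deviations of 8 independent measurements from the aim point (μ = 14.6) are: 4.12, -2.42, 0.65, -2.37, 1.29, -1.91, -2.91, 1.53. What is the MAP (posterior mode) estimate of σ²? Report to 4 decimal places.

2.2503

With known mean μ and an Inverse-Gamma(α, β) prior on σ², the Normal likelihood is conjugate: posterior is Inv-Gamma(α + n/2, β + Σ(xᵢ−μ)²/2).
Σ(xᵢ−μ)² = (4.12)² + (-2.42)² + (0.65)² + (-2.37)² + (1.29)² + (-1.91)² + (-2.91)² + (1.53)² = 44.9914.
Posterior: Inv-Gamma(7.69 + 8/2, 6.06 + 44.9914/2) = Inv-Gamma(11.69, 28.55570).
Mode = β/(α+1) = 28.55570/12.69 = 2.2503.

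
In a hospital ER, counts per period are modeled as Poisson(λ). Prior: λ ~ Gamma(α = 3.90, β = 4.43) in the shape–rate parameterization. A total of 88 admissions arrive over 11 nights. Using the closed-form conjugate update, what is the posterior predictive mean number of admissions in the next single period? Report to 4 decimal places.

5.9559

With a Gamma(shape α, rate β) prior, the Poisson likelihood is conjugate: the posterior is Gamma(α + ΣXᵢ, β + n).
Posterior: Gamma(α+S, β+n) = Gamma(3.90+88, 4.43+11) = Gamma(91.90, 15.43).
The predictive distribution for one future period is NegBinom with mean α/β = 5.9559.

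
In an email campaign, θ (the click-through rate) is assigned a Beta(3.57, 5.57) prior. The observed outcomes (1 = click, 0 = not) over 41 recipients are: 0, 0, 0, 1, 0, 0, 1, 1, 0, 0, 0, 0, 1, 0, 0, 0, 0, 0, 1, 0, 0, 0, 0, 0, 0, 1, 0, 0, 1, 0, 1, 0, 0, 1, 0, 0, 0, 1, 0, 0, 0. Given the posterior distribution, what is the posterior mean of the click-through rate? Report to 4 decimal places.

The Beta prior is conjugate to a Binomial/Bernoulli likelihood; the update adds successes to α and failures to β.
Posterior: Beta(α+k, β+n−k) = Beta(3.57+10, 5.57+31) = Beta(13.57, 36.57).
Posterior mean = α/(α+β) = 13.57/50.14 = 0.2706.

0.2706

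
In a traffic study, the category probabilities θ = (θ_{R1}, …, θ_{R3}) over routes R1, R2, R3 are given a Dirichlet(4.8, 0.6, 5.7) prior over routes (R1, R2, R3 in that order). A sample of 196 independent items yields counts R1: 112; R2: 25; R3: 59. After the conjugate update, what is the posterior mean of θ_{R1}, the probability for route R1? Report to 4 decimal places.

The Dirichlet prior is conjugate to the Multinomial likelihood: each posterior αⱼ = prior αⱼ + observed count nⱼ.
Posterior concentration: (116.8, 25.6, 64.7), total = 207.1.
E[θ_{R1}|data] = α_{R1}/Σα = 116.8/207.1 = 0.5640.

0.5640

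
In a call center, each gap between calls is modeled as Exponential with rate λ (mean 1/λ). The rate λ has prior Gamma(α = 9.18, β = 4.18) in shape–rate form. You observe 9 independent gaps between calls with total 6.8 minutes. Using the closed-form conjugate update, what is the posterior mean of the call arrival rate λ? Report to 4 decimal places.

1.6557

With a Gamma(shape α, rate β) prior on the exponential rate λ, the posterior after n observations with total T = Σxᵢ is Gamma(α+n, β+T).
Posterior: Gamma(9.18+9, 4.18+6.8) = Gamma(18.18, 10.98).
Posterior mean of λ = α/β = 18.18/10.98 = 1.6557.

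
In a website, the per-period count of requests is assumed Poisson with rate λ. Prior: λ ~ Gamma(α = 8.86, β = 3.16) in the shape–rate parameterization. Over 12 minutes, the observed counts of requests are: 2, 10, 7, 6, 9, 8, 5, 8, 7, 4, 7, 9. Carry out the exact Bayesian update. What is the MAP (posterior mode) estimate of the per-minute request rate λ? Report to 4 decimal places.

With a Gamma(shape α, rate β) prior, the Poisson likelihood is conjugate: the posterior is Gamma(α + ΣXᵢ, β + n).
Sum of counts S = 82 over n = 12 minutes.
Posterior: Gamma(α+S, β+n) = Gamma(8.86+82, 3.16+12) = Gamma(90.86, 15.16).
Mode of Gamma(α,β) for α≥1 is (α−1)/β = 89.86/15.16 = 5.9274.

5.9274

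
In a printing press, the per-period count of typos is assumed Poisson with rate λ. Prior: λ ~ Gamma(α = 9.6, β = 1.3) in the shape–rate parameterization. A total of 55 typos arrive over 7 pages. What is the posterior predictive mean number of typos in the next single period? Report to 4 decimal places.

7.7831

With a Gamma(shape α, rate β) prior, the Poisson likelihood is conjugate: the posterior is Gamma(α + ΣXᵢ, β + n).
Posterior: Gamma(α+S, β+n) = Gamma(9.6+55, 1.3+7) = Gamma(64.6, 8.3).
The predictive distribution for one future period is NegBinom with mean α/β = 7.7831.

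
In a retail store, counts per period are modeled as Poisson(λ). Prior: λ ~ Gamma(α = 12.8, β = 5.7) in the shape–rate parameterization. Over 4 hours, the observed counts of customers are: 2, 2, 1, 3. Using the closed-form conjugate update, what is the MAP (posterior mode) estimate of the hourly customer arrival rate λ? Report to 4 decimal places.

With a Gamma(shape α, rate β) prior, the Poisson likelihood is conjugate: the posterior is Gamma(α + ΣXᵢ, β + n).
Sum of counts S = 8 over n = 4 hours.
Posterior: Gamma(α+S, β+n) = Gamma(12.8+8, 5.7+4) = Gamma(20.8, 9.7).
Mode of Gamma(α,β) for α≥1 is (α−1)/β = 19.8/9.7 = 2.0412.

2.0412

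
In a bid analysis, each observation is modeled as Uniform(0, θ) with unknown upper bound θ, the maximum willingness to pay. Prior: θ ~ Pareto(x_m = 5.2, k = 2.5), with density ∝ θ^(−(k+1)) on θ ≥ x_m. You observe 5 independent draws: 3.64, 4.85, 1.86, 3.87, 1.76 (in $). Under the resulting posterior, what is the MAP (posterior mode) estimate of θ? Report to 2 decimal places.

5.20

A Pareto(scale x_m, shape k) prior on the upper bound θ of Uniform(0, θ) is conjugate: posterior is Pareto(max(x_m, max xᵢ), k + n).
Sample maximum = 4.85; prior scale x_m = 5.2 → posterior scale = max = 5.20.
Posterior shape = 2.5 + 5 = 7.5.
The Pareto density is decreasing on [x_m, ∞), so the mode is x_m = 5.20.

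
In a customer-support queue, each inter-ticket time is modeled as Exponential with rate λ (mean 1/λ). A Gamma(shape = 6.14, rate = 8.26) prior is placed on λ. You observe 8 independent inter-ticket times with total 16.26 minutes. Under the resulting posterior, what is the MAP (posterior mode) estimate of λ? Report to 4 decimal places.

With a Gamma(shape α, rate β) prior on the exponential rate λ, the posterior after n observations with total T = Σxᵢ is Gamma(α+n, β+T).
Posterior: Gamma(6.14+8, 8.26+16.26) = Gamma(14.14, 24.52).
Mode = (α−1)/β = 0.5359.

0.5359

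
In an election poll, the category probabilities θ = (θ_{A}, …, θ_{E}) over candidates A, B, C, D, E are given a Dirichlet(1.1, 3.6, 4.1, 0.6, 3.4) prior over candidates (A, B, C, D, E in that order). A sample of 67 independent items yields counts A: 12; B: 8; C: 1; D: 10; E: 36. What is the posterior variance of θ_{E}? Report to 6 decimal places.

0.003094

The Dirichlet prior is conjugate to the Multinomial likelihood: each posterior αⱼ = prior αⱼ + observed count nⱼ.
Posterior concentration: (13.1, 11.6, 5.1, 10.6, 39.4), total = 79.8.
Var[θ_j] = α_j(Σα−α_j)/((Σα)²(Σα+1)) = 39.4·40.4/(79.8²·80.8) = 0.003094.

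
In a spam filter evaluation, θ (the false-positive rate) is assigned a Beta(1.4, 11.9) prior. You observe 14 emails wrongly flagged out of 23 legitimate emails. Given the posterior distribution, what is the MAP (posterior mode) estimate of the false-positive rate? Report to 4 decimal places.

The Beta prior is conjugate to a Binomial/Bernoulli likelihood; the update adds successes to α and failures to β.
Posterior: Beta(α+k, β+n−k) = Beta(1.4+14, 11.9+9) = Beta(15.4, 20.9).
Mode of Beta(a,b) for a,b>1 is (a−1)/(a+b−2) = 14.4/34.3 = 0.4198.

0.4198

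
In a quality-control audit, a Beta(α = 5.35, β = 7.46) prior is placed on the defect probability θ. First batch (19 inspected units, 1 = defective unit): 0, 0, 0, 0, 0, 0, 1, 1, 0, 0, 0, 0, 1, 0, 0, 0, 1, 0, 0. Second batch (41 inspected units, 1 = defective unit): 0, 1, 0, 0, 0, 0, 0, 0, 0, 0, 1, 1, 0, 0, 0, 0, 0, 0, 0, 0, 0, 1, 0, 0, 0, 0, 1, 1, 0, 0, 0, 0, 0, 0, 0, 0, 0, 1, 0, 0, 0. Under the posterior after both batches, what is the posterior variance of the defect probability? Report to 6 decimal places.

0.002359

The Beta prior is conjugate to a Binomial/Bernoulli likelihood; the update adds successes to α and failures to β.
After batch 1: Beta(5.35+4, 7.46+15) = Beta(9.35, 22.46).
After batch 2: Beta(9.35+7, 22.46+34) = Beta(16.35, 56.46).
Var = αβ/((α+β)²(α+β+1)) = 16.35·56.46/(72.81²·73.81) = 0.002359.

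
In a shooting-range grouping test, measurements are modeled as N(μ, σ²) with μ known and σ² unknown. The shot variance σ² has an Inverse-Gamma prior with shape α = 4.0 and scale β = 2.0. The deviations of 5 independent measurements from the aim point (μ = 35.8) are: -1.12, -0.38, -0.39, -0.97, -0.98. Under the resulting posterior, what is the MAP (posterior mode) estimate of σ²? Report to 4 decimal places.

0.4968

With known mean μ and an Inverse-Gamma(α, β) prior on σ², the Normal likelihood is conjugate: posterior is Inv-Gamma(α + n/2, β + Σ(xᵢ−μ)²/2).
Σ(xᵢ−μ)² = (-1.12)² + (-0.38)² + (-0.39)² + (-0.97)² + (-0.98)² = 3.4522.
Posterior: Inv-Gamma(4.0 + 5/2, 2.0 + 3.4522/2) = Inv-Gamma(6.50, 3.72610).
Mode = β/(α+1) = 3.72610/7.50 = 0.4968.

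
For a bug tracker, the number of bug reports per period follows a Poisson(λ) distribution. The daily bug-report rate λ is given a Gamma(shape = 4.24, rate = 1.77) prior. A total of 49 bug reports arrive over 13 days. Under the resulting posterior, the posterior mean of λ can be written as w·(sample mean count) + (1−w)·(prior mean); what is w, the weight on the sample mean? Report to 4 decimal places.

0.8802

With a Gamma(shape α, rate β) prior, the Poisson likelihood is conjugate: the posterior is Gamma(α + ΣXᵢ, β + n).
Posterior mean = (α₀+S)/(β₀+n) = [n/(β₀+n)]·(S/n) + [β₀/(β₀+n)]·(α₀/β₀), so only n and β₀ enter the weight.
Weight on data w = n/(β₀+n) = 13/(1.77+13) = 13/14.77 = 0.8802.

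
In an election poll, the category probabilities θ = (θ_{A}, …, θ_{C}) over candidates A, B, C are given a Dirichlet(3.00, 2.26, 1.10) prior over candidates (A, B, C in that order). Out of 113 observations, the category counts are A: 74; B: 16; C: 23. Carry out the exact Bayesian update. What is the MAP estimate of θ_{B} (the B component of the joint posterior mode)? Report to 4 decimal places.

The Dirichlet prior is conjugate to the Multinomial likelihood: each posterior αⱼ = prior αⱼ + observed count nⱼ.
Posterior concentration: (77.00, 18.26, 24.10), total = 119.36.
Joint mode component: (α_{B}−1)/(Σα−K) = 17.26/116.36 = 0.1483.

0.1483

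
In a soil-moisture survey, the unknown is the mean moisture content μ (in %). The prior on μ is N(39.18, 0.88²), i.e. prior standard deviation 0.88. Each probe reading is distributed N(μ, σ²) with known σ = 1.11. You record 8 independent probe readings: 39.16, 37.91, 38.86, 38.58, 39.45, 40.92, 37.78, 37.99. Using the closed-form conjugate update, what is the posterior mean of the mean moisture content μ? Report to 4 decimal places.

For Normal data with known variance σ², a Normal(μ₀, σ₀²) prior on μ is conjugate. Posterior precision = 1/σ₀² + n/σ²; posterior mean is the precision-weighted average of μ₀ and x̄.
Σxᵢ = 39.16 + 37.91 + 38.86 + 38.58 + 39.45 + 40.92 + 37.78 + 37.99 = 310.65, so n·x̄ = 310.65.
σ₀² = 0.88² = 0.7744, σ² = 1.11² = 1.2321; σ² + n·σ₀² = 1.2321 + 8·0.7744 = 7.4273.
Posterior mean = (μ₀/σ₀² + n·x̄/σ²)/(1/σ₀² + n/σ²) = (σ²·μ₀ + σ₀²·n·x̄)/(σ² + n·σ₀²) = (1.2321·39.18 + 0.7744·310.65)/7.4273 = 288.841038/7.4273 = 38.8891.

38.8891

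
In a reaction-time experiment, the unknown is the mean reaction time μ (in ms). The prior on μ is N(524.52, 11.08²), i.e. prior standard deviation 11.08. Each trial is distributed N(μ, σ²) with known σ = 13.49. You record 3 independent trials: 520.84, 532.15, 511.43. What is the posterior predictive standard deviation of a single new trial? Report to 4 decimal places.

For Normal data with known variance σ², a Normal(μ₀, σ₀²) prior on μ is conjugate. Posterior precision = 1/σ₀² + n/σ²; posterior mean is the precision-weighted average of μ₀ and x̄.
σ₀² = 11.08² = 122.7664, σ² = 13.49² = 181.9801; σ² + n·σ₀² = 181.9801 + 3·122.7664 = 550.2793.
Posterior precision = 1/σ₀² + n/σ² = 1/122.7664 + 3/181.9801 = (σ² + n·σ₀²)/(σ₀²σ²) = 550.2793/(122.7664·181.9801); posterior variance σₙ² = σ₀²σ²/(σ² + n·σ₀²) = 122.7664·181.9801/550.2793 = 40.599459.
Predictive variance for one new observation = σₙ² + σ² = 122.7664·181.9801/550.2793 + 181.9801 = σ²·(σ₀² + 550.2793)/550.2793 = 181.9801·673.0457/550.2793 = 222.579559; SD = √(181.9801·673.0457/550.2793) = 14.9191.

14.9191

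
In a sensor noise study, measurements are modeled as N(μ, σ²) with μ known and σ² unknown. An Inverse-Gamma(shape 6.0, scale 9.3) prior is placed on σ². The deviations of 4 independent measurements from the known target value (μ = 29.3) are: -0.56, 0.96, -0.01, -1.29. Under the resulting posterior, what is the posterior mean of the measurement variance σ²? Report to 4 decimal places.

With known mean μ and an Inverse-Gamma(α, β) prior on σ², the Normal likelihood is conjugate: posterior is Inv-Gamma(α + n/2, β + Σ(xᵢ−μ)²/2).
Σ(xᵢ−μ)² = (-0.56)² + (0.96)² + (-0.01)² + (-1.29)² = 2.8994.
Posterior: Inv-Gamma(6.0 + 4/2, 9.3 + 2.8994/2) = Inv-Gamma(8.00, 10.74970).
E[σ²|data] = β/(α−1) = 10.74970/7.00 = 1.5357.

1.5357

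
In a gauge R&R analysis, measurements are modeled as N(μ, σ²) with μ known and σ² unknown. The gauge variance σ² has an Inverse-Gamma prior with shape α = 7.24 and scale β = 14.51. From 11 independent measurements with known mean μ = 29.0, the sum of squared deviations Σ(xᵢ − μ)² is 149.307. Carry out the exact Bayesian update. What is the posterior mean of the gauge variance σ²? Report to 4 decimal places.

7.5948

With known mean μ and an Inverse-Gamma(α, β) prior on σ², the Normal likelihood is conjugate: posterior is Inv-Gamma(α + n/2, β + Σ(xᵢ−μ)²/2).
Posterior: Inv-Gamma(7.24 + 11/2, 14.51 + 149.307/2) = Inv-Gamma(12.74, 89.1635).
E[σ²|data] = β/(α−1) = 89.1635/11.74 = 7.5948.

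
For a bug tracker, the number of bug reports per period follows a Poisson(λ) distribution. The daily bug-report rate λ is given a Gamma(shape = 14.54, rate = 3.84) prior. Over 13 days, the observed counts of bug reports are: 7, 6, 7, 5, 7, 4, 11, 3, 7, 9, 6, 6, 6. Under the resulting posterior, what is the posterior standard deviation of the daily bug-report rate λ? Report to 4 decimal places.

0.5895

With a Gamma(shape α, rate β) prior, the Poisson likelihood is conjugate: the posterior is Gamma(α + ΣXᵢ, β + n).
Sum of counts S = 84 over n = 13 days.
Posterior: Gamma(α+S, β+n) = Gamma(14.54+84, 3.84+13) = Gamma(98.54, 16.84).
SD = √α/β = √98.54/16.84 = 0.5895.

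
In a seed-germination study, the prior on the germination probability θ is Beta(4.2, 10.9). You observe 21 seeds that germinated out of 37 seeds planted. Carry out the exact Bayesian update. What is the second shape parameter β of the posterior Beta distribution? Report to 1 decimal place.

26.9

The Beta prior is conjugate to a Binomial/Bernoulli likelihood; the update adds successes to α and failures to β.
Posterior: Beta(α+k, β+n−k) = Beta(4.2+21, 10.9+16) = Beta(25.2, 26.9).
Posterior β = 26.9.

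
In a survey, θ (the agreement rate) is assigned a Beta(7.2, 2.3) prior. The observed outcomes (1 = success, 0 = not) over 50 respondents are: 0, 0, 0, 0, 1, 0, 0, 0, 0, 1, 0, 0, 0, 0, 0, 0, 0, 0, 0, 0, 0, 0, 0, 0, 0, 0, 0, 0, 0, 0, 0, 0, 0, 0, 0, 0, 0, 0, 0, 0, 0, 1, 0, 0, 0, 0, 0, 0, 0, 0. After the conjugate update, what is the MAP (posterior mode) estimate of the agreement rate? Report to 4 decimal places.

The Beta prior is conjugate to a Binomial/Bernoulli likelihood; the update adds successes to α and failures to β.
Posterior: Beta(α+k, β+n−k) = Beta(7.2+3, 2.3+47) = Beta(10.2, 49.3).
Mode of Beta(a,b) for a,b>1 is (a−1)/(a+b−2) = 9.2/57.5 = 0.1600.

0.1600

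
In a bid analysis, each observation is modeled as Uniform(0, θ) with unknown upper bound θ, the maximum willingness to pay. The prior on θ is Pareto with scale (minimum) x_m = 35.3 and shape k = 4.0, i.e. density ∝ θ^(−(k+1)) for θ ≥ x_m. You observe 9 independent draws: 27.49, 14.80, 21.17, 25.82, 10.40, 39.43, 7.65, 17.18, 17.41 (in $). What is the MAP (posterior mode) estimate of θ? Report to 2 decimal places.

39.43

A Pareto(scale x_m, shape k) prior on the upper bound θ of Uniform(0, θ) is conjugate: posterior is Pareto(max(x_m, max xᵢ), k + n).
Sample maximum = 39.43; prior scale x_m = 35.3 → posterior scale = max = 39.43.
Posterior shape = 4.0 + 9 = 13.0.
The Pareto density is decreasing on [x_m, ∞), so the mode is x_m = 39.43.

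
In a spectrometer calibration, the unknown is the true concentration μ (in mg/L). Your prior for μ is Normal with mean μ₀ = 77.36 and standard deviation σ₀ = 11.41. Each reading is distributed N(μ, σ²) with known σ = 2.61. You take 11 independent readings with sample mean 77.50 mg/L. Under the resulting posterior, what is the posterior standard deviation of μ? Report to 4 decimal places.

0.7851

For Normal data with known variance σ², a Normal(μ₀, σ₀²) prior on μ is conjugate. Posterior precision = 1/σ₀² + n/σ²; posterior mean is the precision-weighted average of μ₀ and x̄.
σ₀² = 11.41² = 130.1881, σ² = 2.61² = 6.8121; σ² + n·σ₀² = 6.8121 + 11·130.1881 = 1438.8812.
Posterior precision = 1/σ₀² + n/σ² = 1/130.1881 + 11/6.8121 = (σ² + n·σ₀²)/(σ₀²σ²) = 1438.8812/(130.1881·6.8121); posterior variance σₙ² = σ₀²σ²/(σ² + n·σ₀²) = 130.1881·6.8121/1438.8812 = 0.616350.
Posterior SD = √σₙ² = √(130.1881·6.8121/1438.8812) = 0.7851.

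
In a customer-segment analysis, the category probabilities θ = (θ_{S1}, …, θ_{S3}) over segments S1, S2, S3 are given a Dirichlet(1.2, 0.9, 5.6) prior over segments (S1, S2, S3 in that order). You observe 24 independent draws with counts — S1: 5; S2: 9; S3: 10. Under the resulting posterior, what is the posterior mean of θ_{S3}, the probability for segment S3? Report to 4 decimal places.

The Dirichlet prior is conjugate to the Multinomial likelihood: each posterior αⱼ = prior αⱼ + observed count nⱼ.
Posterior concentration: (6.2, 9.9, 15.6), total = 31.7.
E[θ_{S3}|data] = α_{S3}/Σα = 15.6/31.7 = 0.4921.

0.4921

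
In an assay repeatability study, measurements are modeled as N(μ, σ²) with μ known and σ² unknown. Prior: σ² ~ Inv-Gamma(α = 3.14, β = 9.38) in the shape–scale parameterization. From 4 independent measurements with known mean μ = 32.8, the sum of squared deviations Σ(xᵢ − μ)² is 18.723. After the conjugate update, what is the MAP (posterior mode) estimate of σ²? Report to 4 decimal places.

3.0524

With known mean μ and an Inverse-Gamma(α, β) prior on σ², the Normal likelihood is conjugate: posterior is Inv-Gamma(α + n/2, β + Σ(xᵢ−μ)²/2).
Posterior: Inv-Gamma(3.14 + 4/2, 9.38 + 18.723/2) = Inv-Gamma(5.14, 18.7415).
Mode = β/(α+1) = 18.7415/6.14 = 3.0524.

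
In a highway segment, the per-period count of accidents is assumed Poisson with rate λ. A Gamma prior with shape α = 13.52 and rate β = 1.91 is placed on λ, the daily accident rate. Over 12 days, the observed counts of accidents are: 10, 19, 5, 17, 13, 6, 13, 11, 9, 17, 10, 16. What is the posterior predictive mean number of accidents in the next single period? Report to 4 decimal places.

With a Gamma(shape α, rate β) prior, the Poisson likelihood is conjugate: the posterior is Gamma(α + ΣXᵢ, β + n).
Sum of counts S = 146 over n = 12 days.
Posterior: Gamma(α+S, β+n) = Gamma(13.52+146, 1.91+12) = Gamma(159.52, 13.91).
The predictive distribution for one future period is NegBinom with mean α/β = 11.4680.

11.4680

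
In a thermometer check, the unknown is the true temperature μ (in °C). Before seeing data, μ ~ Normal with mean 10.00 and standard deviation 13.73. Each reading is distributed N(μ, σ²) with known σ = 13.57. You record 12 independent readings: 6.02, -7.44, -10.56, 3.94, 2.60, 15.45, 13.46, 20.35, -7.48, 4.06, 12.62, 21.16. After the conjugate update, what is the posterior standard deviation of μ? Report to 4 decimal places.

3.7670

For Normal data with known variance σ², a Normal(μ₀, σ₀²) prior on μ is conjugate. Posterior precision = 1/σ₀² + n/σ²; posterior mean is the precision-weighted average of μ₀ and x̄.
σ₀² = 13.73² = 188.5129, σ² = 13.57² = 184.1449; σ² + n·σ₀² = 184.1449 + 12·188.5129 = 2446.2997.
Posterior precision = 1/σ₀² + n/σ² = 1/188.5129 + 12/184.1449 = (σ² + n·σ₀²)/(σ₀²σ²) = 2446.2997/(188.5129·184.1449); posterior variance σₙ² = σ₀²σ²/(σ² + n·σ₀²) = 188.5129·184.1449/2446.2997 = 14.190285.
Posterior SD = √σₙ² = √(188.5129·184.1449/2446.2997) = 3.7670.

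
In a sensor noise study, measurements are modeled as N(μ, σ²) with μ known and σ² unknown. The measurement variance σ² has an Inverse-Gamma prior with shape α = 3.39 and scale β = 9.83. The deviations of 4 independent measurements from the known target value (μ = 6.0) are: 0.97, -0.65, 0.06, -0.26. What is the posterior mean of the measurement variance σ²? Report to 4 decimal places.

With known mean μ and an Inverse-Gamma(α, β) prior on σ², the Normal likelihood is conjugate: posterior is Inv-Gamma(α + n/2, β + Σ(xᵢ−μ)²/2).
Σ(xᵢ−μ)² = (0.97)² + (-0.65)² + (0.06)² + (-0.26)² = 1.4346.
Posterior: Inv-Gamma(3.39 + 4/2, 9.83 + 1.4346/2) = Inv-Gamma(5.39, 10.54730).
E[σ²|data] = β/(α−1) = 10.54730/4.39 = 2.4026.

2.4026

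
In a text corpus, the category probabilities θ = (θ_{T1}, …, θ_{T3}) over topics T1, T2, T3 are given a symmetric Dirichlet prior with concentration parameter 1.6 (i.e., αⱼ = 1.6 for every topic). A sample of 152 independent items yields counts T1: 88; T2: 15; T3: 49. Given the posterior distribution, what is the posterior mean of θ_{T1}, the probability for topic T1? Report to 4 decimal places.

0.5714

The Dirichlet prior is conjugate to the Multinomial likelihood: each posterior αⱼ = prior αⱼ + observed count nⱼ.
Posterior concentration: (89.6, 16.6, 50.6), total = 156.8.
E[θ_{T1}|data] = α_{T1}/Σα = 89.6/156.8 = 0.5714.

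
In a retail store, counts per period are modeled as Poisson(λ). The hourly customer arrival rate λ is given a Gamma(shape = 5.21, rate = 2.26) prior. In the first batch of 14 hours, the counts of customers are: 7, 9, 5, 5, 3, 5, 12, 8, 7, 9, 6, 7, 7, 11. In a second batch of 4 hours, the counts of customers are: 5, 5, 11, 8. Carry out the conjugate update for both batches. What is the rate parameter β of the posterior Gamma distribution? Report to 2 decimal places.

20.26

With a Gamma(shape α, rate β) prior, the Poisson likelihood is conjugate: the posterior is Gamma(α + ΣXᵢ, β + n).
Batch 1: sum of counts S = 101 over n = 14 hours.
After batch 1: Gamma(α+S, β+n) = Gamma(5.21+101, 2.26+14) = Gamma(106.21, 16.26).
Batch 2: sum of counts S = 29 over n = 4 hours.
After batch 2: Gamma(α+S, β+n) = Gamma(106.21+29, 16.26+4) = Gamma(135.21, 20.26).
Posterior β = 20.26.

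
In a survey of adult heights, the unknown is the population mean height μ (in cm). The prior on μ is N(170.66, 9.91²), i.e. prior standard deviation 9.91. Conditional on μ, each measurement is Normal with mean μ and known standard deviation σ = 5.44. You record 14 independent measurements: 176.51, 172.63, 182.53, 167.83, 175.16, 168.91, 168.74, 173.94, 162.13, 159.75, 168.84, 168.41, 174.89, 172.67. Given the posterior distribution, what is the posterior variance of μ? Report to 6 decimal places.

2.069289

For Normal data with known variance σ², a Normal(μ₀, σ₀²) prior on μ is conjugate. Posterior precision = 1/σ₀² + n/σ²; posterior mean is the precision-weighted average of μ₀ and x̄.
σ₀² = 9.91² = 98.2081, σ² = 5.44² = 29.5936; σ² + n·σ₀² = 29.5936 + 14·98.2081 = 1404.507.
Posterior precision = 1/σ₀² + n/σ² = 1/98.2081 + 14/29.5936 = (σ² + n·σ₀²)/(σ₀²σ²) = 1404.507/(98.2081·29.5936); posterior variance σₙ² = σ₀²σ²/(σ² + n·σ₀²) = 98.2081·29.5936/1404.507 = 2.069289.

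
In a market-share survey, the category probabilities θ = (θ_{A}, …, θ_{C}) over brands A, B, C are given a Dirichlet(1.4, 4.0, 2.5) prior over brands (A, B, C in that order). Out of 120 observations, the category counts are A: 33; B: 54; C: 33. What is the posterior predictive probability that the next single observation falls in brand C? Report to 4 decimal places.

The Dirichlet prior is conjugate to the Multinomial likelihood: each posterior αⱼ = prior αⱼ + observed count nⱼ.
Posterior concentration: (34.4, 58.0, 35.5), total = 127.9.
P(next = C | data) = α_{C}/Σα = 0.2776.

0.2776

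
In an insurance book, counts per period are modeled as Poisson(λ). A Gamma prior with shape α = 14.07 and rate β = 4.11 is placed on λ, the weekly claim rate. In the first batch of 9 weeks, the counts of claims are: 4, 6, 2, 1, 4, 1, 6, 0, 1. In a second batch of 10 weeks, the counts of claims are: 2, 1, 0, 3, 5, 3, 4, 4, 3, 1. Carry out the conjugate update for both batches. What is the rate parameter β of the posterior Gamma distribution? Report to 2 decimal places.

With a Gamma(shape α, rate β) prior, the Poisson likelihood is conjugate: the posterior is Gamma(α + ΣXᵢ, β + n).
Batch 1: sum of counts S = 25 over n = 9 weeks.
After batch 1: Gamma(α+S, β+n) = Gamma(14.07+25, 4.11+9) = Gamma(39.07, 13.11).
Batch 2: sum of counts S = 26 over n = 10 weeks.
After batch 2: Gamma(α+S, β+n) = Gamma(39.07+26, 13.11+10) = Gamma(65.07, 23.11).
Posterior β = 23.11.

23.11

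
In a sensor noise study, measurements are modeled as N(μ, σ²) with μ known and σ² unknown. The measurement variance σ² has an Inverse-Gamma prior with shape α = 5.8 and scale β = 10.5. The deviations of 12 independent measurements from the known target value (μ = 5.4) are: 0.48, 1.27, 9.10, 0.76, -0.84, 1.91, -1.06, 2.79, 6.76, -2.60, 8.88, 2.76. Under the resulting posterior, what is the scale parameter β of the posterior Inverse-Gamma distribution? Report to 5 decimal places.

With known mean μ and an Inverse-Gamma(α, β) prior on σ², the Normal likelihood is conjugate: posterior is Inv-Gamma(α + n/2, β + Σ(xᵢ−μ)²/2).
Σ(xᵢ−μ)² = (0.48)² + (1.27)² + (9.10)² + (0.76)² + (-0.84)² + (1.91)² + (-1.06)² + (2.79)² + (6.76)² + (-2.60)² + (8.88)² + (2.76)² = 237.4219.
Posterior: Inv-Gamma(5.8 + 12/2, 10.5 + 237.4219/2) = Inv-Gamma(11.80, 129.21095).
Posterior β = 129.21095.

129.21095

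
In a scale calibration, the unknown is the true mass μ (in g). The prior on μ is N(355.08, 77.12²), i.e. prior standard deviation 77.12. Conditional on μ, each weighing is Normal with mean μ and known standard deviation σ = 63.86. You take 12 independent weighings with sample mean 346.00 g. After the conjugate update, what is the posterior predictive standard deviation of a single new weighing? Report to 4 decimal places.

66.3293

For Normal data with known variance σ², a Normal(μ₀, σ₀²) prior on μ is conjugate. Posterior precision = 1/σ₀² + n/σ²; posterior mean is the precision-weighted average of μ₀ and x̄.
σ₀² = 77.12² = 5947.4944, σ² = 63.86² = 4078.0996; σ² + n·σ₀² = 4078.0996 + 12·5947.4944 = 75448.0324.
Posterior precision = 1/σ₀² + n/σ² = 1/5947.4944 + 12/4078.0996 = (σ² + n·σ₀²)/(σ₀²σ²) = 75448.0324/(5947.4944·4078.0996); posterior variance σₙ² = σ₀²σ²/(σ² + n·σ₀²) = 5947.4944·4078.0996/75448.0324 = 321.472592.
Predictive variance for one new observation = σₙ² + σ² = 5947.4944·4078.0996/75448.0324 + 4078.0996 = σ²·(σ₀² + 75448.0324)/75448.0324 = 4078.0996·81395.5268/75448.0324 = 4399.572192; SD = √(4078.0996·81395.5268/75448.0324) = 66.3293.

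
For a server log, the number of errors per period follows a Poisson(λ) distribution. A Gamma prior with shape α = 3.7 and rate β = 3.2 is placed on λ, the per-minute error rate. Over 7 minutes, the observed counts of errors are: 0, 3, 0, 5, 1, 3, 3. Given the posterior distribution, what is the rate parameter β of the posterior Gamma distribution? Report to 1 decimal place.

10.2

With a Gamma(shape α, rate β) prior, the Poisson likelihood is conjugate: the posterior is Gamma(α + ΣXᵢ, β + n).
Sum of counts S = 15 over n = 7 minutes.
Posterior: Gamma(α+S, β+n) = Gamma(3.7+15, 3.2+7) = Gamma(18.7, 10.2).
Posterior β = 10.2.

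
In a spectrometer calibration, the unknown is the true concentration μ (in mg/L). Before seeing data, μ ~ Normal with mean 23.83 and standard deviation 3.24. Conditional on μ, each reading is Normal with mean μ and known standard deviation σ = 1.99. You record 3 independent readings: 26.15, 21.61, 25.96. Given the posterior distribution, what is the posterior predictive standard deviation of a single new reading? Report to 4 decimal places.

2.2655

For Normal data with known variance σ², a Normal(μ₀, σ₀²) prior on μ is conjugate. Posterior precision = 1/σ₀² + n/σ²; posterior mean is the precision-weighted average of μ₀ and x̄.
σ₀² = 3.24² = 10.4976, σ² = 1.99² = 3.9601; σ² + n·σ₀² = 3.9601 + 3·10.4976 = 35.4529.
Posterior precision = 1/σ₀² + n/σ² = 1/10.4976 + 3/3.9601 = (σ² + n·σ₀²)/(σ₀²σ²) = 35.4529/(10.4976·3.9601); posterior variance σₙ² = σ₀²σ²/(σ² + n·σ₀²) = 10.4976·3.9601/35.4529 = 1.172585.
Predictive variance for one new observation = σₙ² + σ² = 10.4976·3.9601/35.4529 + 3.9601 = σ²·(σ₀² + 35.4529)/35.4529 = 3.9601·45.9505/35.4529 = 5.132685; SD = √(3.9601·45.9505/35.4529) = 2.2655.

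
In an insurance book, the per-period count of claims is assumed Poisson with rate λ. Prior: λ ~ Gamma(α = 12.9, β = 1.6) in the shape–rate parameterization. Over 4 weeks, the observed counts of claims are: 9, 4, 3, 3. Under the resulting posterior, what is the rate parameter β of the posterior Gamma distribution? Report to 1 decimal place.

5.6

With a Gamma(shape α, rate β) prior, the Poisson likelihood is conjugate: the posterior is Gamma(α + ΣXᵢ, β + n).
Sum of counts S = 19 over n = 4 weeks.
Posterior: Gamma(α+S, β+n) = Gamma(12.9+19, 1.6+4) = Gamma(31.9, 5.6).
Posterior β = 5.6.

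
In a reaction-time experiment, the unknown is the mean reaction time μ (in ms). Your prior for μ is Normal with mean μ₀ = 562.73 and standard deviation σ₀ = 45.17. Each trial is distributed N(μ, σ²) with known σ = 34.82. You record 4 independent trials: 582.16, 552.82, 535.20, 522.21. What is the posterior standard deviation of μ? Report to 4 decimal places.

16.2451

For Normal data with known variance σ², a Normal(μ₀, σ₀²) prior on μ is conjugate. Posterior precision = 1/σ₀² + n/σ²; posterior mean is the precision-weighted average of μ₀ and x̄.
σ₀² = 45.17² = 2040.3289, σ² = 34.82² = 1212.4324; σ² + n·σ₀² = 1212.4324 + 4·2040.3289 = 9373.748.
Posterior precision = 1/σ₀² + n/σ² = 1/2040.3289 + 4/1212.4324 = (σ² + n·σ₀²)/(σ₀²σ²) = 9373.748/(2040.3289·1212.4324); posterior variance σₙ² = σ₀²σ²/(σ² + n·σ₀²) = 2040.3289·1212.4324/9373.748 = 263.903069.
Posterior SD = √σₙ² = √(2040.3289·1212.4324/9373.748) = 16.2451.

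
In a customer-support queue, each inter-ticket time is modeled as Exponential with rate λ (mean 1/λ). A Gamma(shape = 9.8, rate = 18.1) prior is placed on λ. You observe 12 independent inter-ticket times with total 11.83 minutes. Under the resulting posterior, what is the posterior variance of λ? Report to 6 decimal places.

0.024336

With a Gamma(shape α, rate β) prior on the exponential rate λ, the posterior after n observations with total T = Σxᵢ is Gamma(α+n, β+T).
Posterior: Gamma(9.8+12, 18.1+11.83) = Gamma(21.8, 29.93).
Var = α/β² = 0.024336.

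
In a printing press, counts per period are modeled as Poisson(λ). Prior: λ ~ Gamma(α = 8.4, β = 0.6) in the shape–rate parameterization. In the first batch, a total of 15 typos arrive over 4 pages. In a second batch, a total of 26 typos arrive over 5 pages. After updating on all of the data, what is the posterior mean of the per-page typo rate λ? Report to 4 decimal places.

5.1458

With a Gamma(shape α, rate β) prior, the Poisson likelihood is conjugate: the posterior is Gamma(α + ΣXᵢ, β + n).
After batch 1: Gamma(α+S, β+n) = Gamma(8.4+15, 0.6+4) = Gamma(23.4, 4.6).
After batch 2: Gamma(α+S, β+n) = Gamma(23.4+26, 4.6+5) = Gamma(49.4, 9.6).
Posterior mean = α/β = 49.4/9.6 = 5.1458.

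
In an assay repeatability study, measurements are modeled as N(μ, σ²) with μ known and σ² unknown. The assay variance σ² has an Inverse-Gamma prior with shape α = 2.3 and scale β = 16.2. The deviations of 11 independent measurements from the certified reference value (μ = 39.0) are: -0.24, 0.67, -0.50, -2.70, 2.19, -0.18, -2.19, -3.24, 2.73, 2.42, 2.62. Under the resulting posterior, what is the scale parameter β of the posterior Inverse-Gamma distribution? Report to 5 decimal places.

With known mean μ and an Inverse-Gamma(α, β) prior on σ², the Normal likelihood is conjugate: posterior is Inv-Gamma(α + n/2, β + Σ(xᵢ−μ)²/2).
Σ(xᵢ−μ)² = (-0.24)² + (0.67)² + (-0.50)² + (-2.70)² + (2.19)² + (-0.18)² + (-2.19)² + (-3.24)² + (2.73)² + (2.42)² + (2.62)² = 48.3424.
Posterior: Inv-Gamma(2.3 + 11/2, 16.2 + 48.3424/2) = Inv-Gamma(7.80, 40.37120).
Posterior β = 40.37120.

40.37120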